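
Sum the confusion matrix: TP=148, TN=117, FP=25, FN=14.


Total = TP + TN + FP + FN
= 148 + 117 + 25 + 14
= 304
(Predicted positive: 173, predicted negative: 131)

304


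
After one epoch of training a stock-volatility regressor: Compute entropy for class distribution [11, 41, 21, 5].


Probabilities: [11/78, 41/78, 21/78, 5/78] ≈ [0.141, 0.5256, 0.2692, 0.0641]
H = -((11/78)·log₂(11/78) + (41/78)·log₂(41/78) + (21/78)·log₂(21/78) + (5/78)·log₂(5/78))
  = 1.65 bits

1.65 bits


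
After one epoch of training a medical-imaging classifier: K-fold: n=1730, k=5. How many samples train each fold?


Fold size = 1730/5 = 346
Training per fold = 1730 - 346 = 1384

1384


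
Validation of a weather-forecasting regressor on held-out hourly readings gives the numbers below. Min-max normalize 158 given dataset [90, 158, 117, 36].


min=36, max=158
(158-36)/(158-36) = 122/122 = 1.0

1.0


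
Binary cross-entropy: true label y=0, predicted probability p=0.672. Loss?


BCE = -[y·ln(p) + (1-y)·ln(1-p)]
= -0 - 1·ln(1-0.672)
= -ln(0.328) = 1.1147

1.1147


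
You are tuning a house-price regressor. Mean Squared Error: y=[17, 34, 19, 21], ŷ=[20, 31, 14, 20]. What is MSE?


Squared errors: (17-20)²=9, (34-31)²=9, (19-14)²=25, (21-20)²=1
Sum = 44
MSE = 44/4 = 11

11


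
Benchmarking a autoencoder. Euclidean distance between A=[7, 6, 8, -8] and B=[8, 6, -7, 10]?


d = √((7-8)² + (6-6)² + (8+ 7)² + (-8-10)²)
  = √(1 + 0 + 225 + 324)
  = √550 = 23.4521

23.4521


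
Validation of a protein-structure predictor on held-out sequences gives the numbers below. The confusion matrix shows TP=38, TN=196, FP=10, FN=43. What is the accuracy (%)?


Accuracy = (TP+TN)/(TP+TN+FP+FN)
= (38+196)/(287)
= 234/287 = 81.53%

81.53%


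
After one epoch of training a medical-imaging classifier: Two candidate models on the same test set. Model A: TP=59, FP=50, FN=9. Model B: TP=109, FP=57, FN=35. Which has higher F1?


Model A: P=59/109=0.5413, R=59/68=0.8676, F1=2PR/(P+R)=2TP/(2TP+FP+FN)=118/177=0.6667
Model B: P=109/166=0.6566, R=109/144=0.7569, F1=2PR/(P+R)=2TP/(2TP+FP+FN)=218/310=0.7032
0.6667 < 0.7032 → Model B

Model B


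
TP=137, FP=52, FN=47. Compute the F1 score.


Precision = 137/189 = 0.7249
Recall = 137/184 = 0.7446
F1 = 2·P·R/(P+R) = 2·TP/(2·TP+FP+FN) = 274/(274+52+47) = 274/373 = 0.7346

0.7346


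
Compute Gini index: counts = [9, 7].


Probabilities: [9/16, 7/16] ≈ [0.5625, 0.4375]
Σpᵢ² = (81 + 49)/16² = 130/256
Gini = 1 - Σpᵢ² = 1 - 130/256 = 0.4922

0.4922


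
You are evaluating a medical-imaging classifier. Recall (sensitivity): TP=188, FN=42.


Recall = TP/(TP+FN)
= 188/(188+42)
= 188/230 = 81.74%

81.74%


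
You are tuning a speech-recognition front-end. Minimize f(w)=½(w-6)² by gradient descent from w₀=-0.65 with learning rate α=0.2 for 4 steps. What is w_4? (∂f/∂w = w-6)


step 1: grad = -0.65-6 = -6.65; w = -0.65 - 0.2·(-6.65) = 0.68
step 2: grad = 0.68-6 = -5.32; w = 0.68 - 0.2·(-5.32) = 1.744
step 3: grad = 1.744-6 = -4.256; w = 1.744 - 0.2·(-4.256) = 2.5952
step 4: grad = 2.5952-6 = -3.4048; w = 2.5952 - 0.2·(-3.4048) = 3.27616

3.27616


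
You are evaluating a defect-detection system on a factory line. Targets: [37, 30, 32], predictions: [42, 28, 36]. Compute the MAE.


Absolute errors: |37-42|=5, |30-28|=2, |32-36|=4
Sum = 11
MAE = 11/3 = 11/3

11/3


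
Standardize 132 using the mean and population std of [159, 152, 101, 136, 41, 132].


μ = 120.1667, σ = 39.8891
z = (132 - 120.1667)/39.8891 = 0.2967

0.2967


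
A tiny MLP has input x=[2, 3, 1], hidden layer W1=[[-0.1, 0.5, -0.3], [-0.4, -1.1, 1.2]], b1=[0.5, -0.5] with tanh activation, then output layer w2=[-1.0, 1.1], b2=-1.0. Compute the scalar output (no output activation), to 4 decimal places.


z1[0] = (-0.1)·(2) + (0.5)·(3) + (-0.3)·(1) + 0.5 = 1.5
z1[1] = (-0.4)·(2) + (-1.1)·(3) + (1.2)·(1) - 0.5 = -3.4
h = tanh(z1) = [0.9051, -0.9978]
output = (-1.0)·(0.9051) + (1.1)·(-0.9978) - 1.0 = -3.0027

-3.0027


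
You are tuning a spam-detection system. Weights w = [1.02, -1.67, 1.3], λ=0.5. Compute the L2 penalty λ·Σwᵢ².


‖w‖₂² = (1.02)² + (-1.67)² + (1.3)²
     = 1.0404 + 2.7889 + 1.69
     = 5.5193
λ·‖w‖₂² = 0.5·5.5193 = 2.75965

2.75965


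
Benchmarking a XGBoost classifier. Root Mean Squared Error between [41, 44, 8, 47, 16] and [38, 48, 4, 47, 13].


MSE = 50/5 = 10
RMSE = √(50/5) = 3.1623

3.1623


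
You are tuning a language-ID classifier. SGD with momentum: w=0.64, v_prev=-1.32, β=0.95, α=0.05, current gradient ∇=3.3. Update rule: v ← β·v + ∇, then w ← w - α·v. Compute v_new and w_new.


v_new = 0.95·-1.32 + 3.3 = -1.254 + 3.3 = 2.046
w_new = 0.64 - 0.05·2.046 = 0.64 - 0.1023 = 0.5377

v_new=2.046, w_new=0.5377


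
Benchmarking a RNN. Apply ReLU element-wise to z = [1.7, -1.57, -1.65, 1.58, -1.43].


ReLU(1.7) = max(0, 1.7) = 1.7
ReLU(-1.57) = max(0, -1.57) = 0.0
ReLU(-1.65) = max(0, -1.65) = 0.0
ReLU(1.58) = max(0, 1.58) = 1.58
ReLU(-1.43) = max(0, -1.43) = 0.0
result = [1.7, 0.0, 0.0, 1.58, 0.0]

[1.7, 0.0, 0.0, 1.58, 0.0]


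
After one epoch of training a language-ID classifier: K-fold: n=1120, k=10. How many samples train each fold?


Fold size = 1120/10 = 112
Training per fold = 1120 - 112 = 1008

1008


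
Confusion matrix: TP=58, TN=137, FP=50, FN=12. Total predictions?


Total = TP + TN + FP + FN
= 58 + 137 + 50 + 12
= 257
(Predicted positive: 108, predicted negative: 149)

257


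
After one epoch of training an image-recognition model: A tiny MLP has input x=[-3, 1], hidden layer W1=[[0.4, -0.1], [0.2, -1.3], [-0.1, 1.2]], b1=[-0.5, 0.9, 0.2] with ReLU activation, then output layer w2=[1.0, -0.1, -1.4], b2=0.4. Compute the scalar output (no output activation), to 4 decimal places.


z1[0] = (0.4)·(-3) + (-0.1)·(1) - 0.5 = -1.8
z1[1] = (0.2)·(-3) + (-1.3)·(1) + 0.9 = -1.0
z1[2] = (-0.1)·(-3) + (1.2)·(1) + 0.2 = 1.7
h = ReLU(z1) = [0.0, 0.0, 1.7]
output = (1.0)·(0.0) + (-0.1)·(0.0) + (-1.4)·(1.7) + 0.4 = -1.98

-1.98


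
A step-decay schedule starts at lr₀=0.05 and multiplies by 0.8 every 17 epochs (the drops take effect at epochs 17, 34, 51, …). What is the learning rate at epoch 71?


n_drops = ⌊71/17⌋ = 4
lr = 0.05·0.8^4 = 0.05·0.4096 = 0.02048

0.02048


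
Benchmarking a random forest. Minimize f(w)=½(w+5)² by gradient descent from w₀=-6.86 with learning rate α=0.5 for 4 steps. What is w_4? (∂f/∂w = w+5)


step 1: grad = -6.86+5 = -1.86; w = -6.86 - 0.5·(-1.86) = -5.93
step 2: grad = -5.93+5 = -0.93; w = -5.93 - 0.5·(-0.93) = -5.465
step 3: grad = -5.465+5 = -0.465; w = -5.465 - 0.5·(-0.465) = -5.2325
step 4: grad = -5.2325+5 = -0.2325; w = -5.2325 - 0.5·(-0.2325) = -5.11625

-5.11625


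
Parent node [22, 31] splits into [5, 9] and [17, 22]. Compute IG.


Parent = [22, 31], H_parent = 0.9791
H_left = 0.9403 (n=14), H_right = 0.9881 (n=39)
H_children = (14/53)·0.9403 + (39/53)·0.9881 = 0.9755
IG = 0.9791 - 0.9755 = 0.0036

0.0036


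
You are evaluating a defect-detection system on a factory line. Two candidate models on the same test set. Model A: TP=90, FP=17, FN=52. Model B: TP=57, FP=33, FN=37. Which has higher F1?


Model A: P=90/107=0.8411, R=90/142=0.6338, F1=2PR/(P+R)=2TP/(2TP+FP+FN)=180/249=0.7229
Model B: P=57/90=0.6333, R=57/94=0.6064, F1=2PR/(P+R)=2TP/(2TP+FP+FN)=114/184=0.6196
0.7229 > 0.6196 → Model A

Model A


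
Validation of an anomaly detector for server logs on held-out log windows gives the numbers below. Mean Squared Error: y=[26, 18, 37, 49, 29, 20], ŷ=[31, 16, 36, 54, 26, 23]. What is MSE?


Squared errors: (26-31)²=25, (18-16)²=4, (37-36)²=1, (49-54)²=25, (29-26)²=9, (20-23)²=9
Sum = 73
MSE = 73/6 = 73/6

73/6


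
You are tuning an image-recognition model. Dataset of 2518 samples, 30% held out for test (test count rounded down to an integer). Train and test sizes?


Test = ⌊2518·30/100⌋ = 755
Train = 2518 - 755 = 1763

Train: 1763, Test: 755


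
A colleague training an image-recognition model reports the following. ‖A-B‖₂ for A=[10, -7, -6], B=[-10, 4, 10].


d = √((10+ 10)² + (-7-4)² + (-6-10)²)
  = √(400 + 121 + 256)
  = √777 = 27.8747

27.8747


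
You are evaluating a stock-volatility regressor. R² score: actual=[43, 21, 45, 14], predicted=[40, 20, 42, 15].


ȳ = 30.75
SS_res = Σ(y-ŷ)² = 20
SS_tot = Σ(y-ȳ)² = 728.75
R² = 1 - SS_res/SS_tot = 1 - 0.0274 = 0.9726

0.9726


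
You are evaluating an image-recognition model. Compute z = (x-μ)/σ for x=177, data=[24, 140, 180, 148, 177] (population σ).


μ = 133.8, σ = 57.0908
z = (177 - 133.8)/57.0908 = 0.7567

0.7567


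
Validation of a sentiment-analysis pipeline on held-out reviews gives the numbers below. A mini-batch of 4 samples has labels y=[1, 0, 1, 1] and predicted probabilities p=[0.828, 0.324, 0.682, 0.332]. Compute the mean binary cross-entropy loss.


L[0] = -ln(0.828) = 0.1887
L[1] = -ln(1-0.324) = -ln(0.676) = 0.3916
L[2] = -ln(0.682) = 0.3827
L[3] = -ln(0.332) = 1.1026
mean = (0.1887 + 0.3916 + 0.3827 + 1.1026)/4 = 0.5164

0.5164


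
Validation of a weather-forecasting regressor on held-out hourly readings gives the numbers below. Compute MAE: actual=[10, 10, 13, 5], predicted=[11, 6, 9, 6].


Absolute errors: |10-11|=1, |10-6|=4, |13-9|=4, |5-6|=1
Sum = 10
MAE = 10/4 = 5/2

5/2


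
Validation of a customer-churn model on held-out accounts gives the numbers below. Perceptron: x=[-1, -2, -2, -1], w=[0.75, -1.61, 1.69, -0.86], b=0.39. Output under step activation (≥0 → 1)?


z = (-1)·(0.75) + (-2)·(-1.61) + (-2)·(1.69) + (-1)·(-0.86) + 0.39
  = 0.34
step(z) = 1 (z≥0)

1


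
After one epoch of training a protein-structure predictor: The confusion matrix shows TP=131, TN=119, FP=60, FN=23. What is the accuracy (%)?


Accuracy = (TP+TN)/(TP+TN+FP+FN)
= (131+119)/(333)
= 250/333 = 75.08%

75.08%


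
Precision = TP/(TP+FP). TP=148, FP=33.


Precision = TP/(TP+FP)
= 148/(148+33)
= 148/181 = 81.77%

81.77%


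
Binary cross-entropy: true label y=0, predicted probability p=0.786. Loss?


BCE = -[y·ln(p) + (1-y)·ln(1-p)]
= -0 - 1·ln(1-0.786)
= -ln(0.214) = 1.5418

1.5418


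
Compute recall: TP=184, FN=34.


Recall = TP/(TP+FN)
= 184/(184+34)
= 184/218 = 84.4%

84.4%


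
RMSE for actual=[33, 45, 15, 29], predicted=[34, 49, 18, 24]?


MSE = 51/4 = 12.75
RMSE = √(51/4) = 3.5707

3.5707


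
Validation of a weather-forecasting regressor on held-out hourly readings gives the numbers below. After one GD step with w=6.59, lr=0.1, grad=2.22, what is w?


w_new = w - α·∇
= 6.59 - 0.1·2.22
= 6.59 - 0.222
= 6.368

6.368


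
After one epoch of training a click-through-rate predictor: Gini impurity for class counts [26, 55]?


Probabilities: [26/81, 55/81] ≈ [0.321, 0.679]
Σpᵢ² = (676 + 3025)/81² = 3701/6561
Gini = 1 - Σpᵢ² = 1 - 3701/6561 = 0.4359

0.4359


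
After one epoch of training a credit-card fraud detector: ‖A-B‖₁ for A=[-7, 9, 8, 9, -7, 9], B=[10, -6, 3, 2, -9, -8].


d = |-7-10| + |9+ 6| + |8-3| + |9-2| + |-7+ 9| + |9+ 8|
  = 17 + 15 + 5 + 7 + 2 + 17
  = 63

63


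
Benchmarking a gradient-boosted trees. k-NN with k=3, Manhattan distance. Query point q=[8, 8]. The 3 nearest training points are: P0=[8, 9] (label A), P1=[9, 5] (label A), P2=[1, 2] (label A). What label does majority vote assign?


d(q,P0) = 1  (label A)
d(q,P1) = 4  (label A)
d(q,P2) = 13  (label A)
Votes: A=3, B=0
Majority → A

A


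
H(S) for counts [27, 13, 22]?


Probabilities: [27/62, 13/62, 22/62] ≈ [0.4355, 0.2097, 0.3548]
H = -((27/62)·log₂(27/62) + (13/62)·log₂(13/62) + (22/62)·log₂(22/62))
  = 1.5252 bits

1.5252 bits


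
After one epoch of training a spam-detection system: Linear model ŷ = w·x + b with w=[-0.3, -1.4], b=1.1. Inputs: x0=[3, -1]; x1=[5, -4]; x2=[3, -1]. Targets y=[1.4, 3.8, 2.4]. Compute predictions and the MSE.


ŷ0 = (-0.3)·(3) + (-1.4)·(-1) + 1.1 = 1.6
ŷ1 = (-0.3)·(5) + (-1.4)·(-4) + 1.1 = 5.2
ŷ2 = (-0.3)·(3) + (-1.4)·(-1) + 1.1 = 1.6
errors² = [0.04, 1.96, 0.64]
MSE = 2.6400/3 = 0.88

0.88


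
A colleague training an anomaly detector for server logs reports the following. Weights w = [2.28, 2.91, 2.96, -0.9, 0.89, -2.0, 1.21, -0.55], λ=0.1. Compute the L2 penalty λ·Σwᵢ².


‖w‖₂² = (2.28)² + (2.91)² + (2.96)² + (-0.9)² + (0.89)² + (-2.0)² + (1.21)² + (-0.55)²
     = 5.1984 + 8.4681 + 8.7616 + 0.81 + 0.7921 + 4 + 1.4641 + 0.3025
     = 29.7968
λ·‖w‖₂² = 0.1·29.7968 = 2.97968

2.97968


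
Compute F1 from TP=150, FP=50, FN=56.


Precision = 150/200 = 0.75
Recall = 150/206 = 0.7282
F1 = 2·P·R/(P+R) = 2·TP/(2·TP+FP+FN) = 300/(300+50+56) = 300/406 = 0.7389

0.7389


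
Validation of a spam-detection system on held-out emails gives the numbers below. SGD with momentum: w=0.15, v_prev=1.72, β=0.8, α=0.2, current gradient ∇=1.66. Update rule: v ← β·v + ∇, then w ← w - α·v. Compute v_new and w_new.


v_new = 0.8·1.72 + 1.66 = 1.376 + 1.66 = 3.036
w_new = 0.15 - 0.2·3.036 = 0.15 - 0.6072 = -0.4572

v_new=3.036, w_new=-0.4572


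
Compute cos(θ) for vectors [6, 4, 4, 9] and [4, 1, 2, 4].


A·B = 6·4 + 4·1 + 4·2 + 9·4 = 72
‖A‖ = √149 = 12.2066, ‖B‖ = √37 = 6.0828
cos = 72/(√149·√37) = 72/√5513 = 0.9697

0.9697


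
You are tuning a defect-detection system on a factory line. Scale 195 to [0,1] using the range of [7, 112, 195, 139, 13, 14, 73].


min=7, max=195
(195-7)/(195-7) = 188/188 = 1.0

1.0


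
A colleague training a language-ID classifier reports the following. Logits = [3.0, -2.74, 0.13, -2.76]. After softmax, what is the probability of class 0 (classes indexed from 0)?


Exponentials: e^3.0=20.0855, e^-2.74=0.0646, e^0.13=1.1388, e^-2.76=0.0633
Sum = 21.3522
Softmax = [0.9407, 0.003, 0.0533, 0.003]
p[0] = 20.0855/21.3522 = 0.9407

0.9407


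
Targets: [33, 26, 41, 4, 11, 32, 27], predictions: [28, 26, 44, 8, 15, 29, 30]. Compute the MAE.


Absolute errors: |33-28|=5, |26-26|=0, |41-44|=3, |4-8|=4, |11-15|=4, |32-29|=3, |27-30|=3
Sum = 22
MAE = 22/7 = 22/7

22/7


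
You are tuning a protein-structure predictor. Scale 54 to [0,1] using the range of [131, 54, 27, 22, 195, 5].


min=5, max=195
(54-5)/(195-5) = 49/190 = 0.2579

0.2579


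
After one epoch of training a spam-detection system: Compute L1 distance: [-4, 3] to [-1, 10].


d = |-4+ 1| + |3-10|
  = 3 + 7
  = 10

10


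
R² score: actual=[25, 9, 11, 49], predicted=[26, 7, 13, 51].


ȳ = 23.5
SS_res = Σ(y-ŷ)² = 13
SS_tot = Σ(y-ȳ)² = 1019
R² = 1 - SS_res/SS_tot = 1 - 0.0128 = 0.9872

0.9872


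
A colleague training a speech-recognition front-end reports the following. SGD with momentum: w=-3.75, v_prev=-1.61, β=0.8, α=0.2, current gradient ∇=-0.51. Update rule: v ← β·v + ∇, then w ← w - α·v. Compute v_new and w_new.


v_new = 0.8·-1.61 - 0.51 = -1.288 - 0.51 = -1.798
w_new = -3.75 - 0.2·-1.798 = -3.75 + 0.3596 = -3.3904

v_new=-1.798, w_new=-3.3904


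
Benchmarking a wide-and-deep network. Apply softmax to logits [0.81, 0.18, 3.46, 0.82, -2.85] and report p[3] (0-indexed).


Exponentials: e^0.81=2.2479, e^0.18=1.1972, e^3.46=31.817, e^0.82=2.2705, e^-2.85=0.0578
Sum = 37.5904
Softmax = [0.0598, 0.0318, 0.8464, 0.0604, 0.0015]
p[3] = 2.2705/37.5904 = 0.0604

0.0604


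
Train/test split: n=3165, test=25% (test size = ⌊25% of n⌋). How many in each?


Test = ⌊3165·25/100⌋ = 791
Train = 3165 - 791 = 2374

Train: 2374, Test: 791


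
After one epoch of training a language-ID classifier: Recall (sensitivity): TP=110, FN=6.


Recall = TP/(TP+FN)
= 110/(110+6)
= 110/116 = 94.83%

94.83%


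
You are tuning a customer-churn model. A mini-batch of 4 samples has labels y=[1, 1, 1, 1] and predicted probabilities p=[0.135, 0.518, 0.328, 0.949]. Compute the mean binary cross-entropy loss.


L[0] = -ln(0.135) = 2.0025
L[1] = -ln(0.518) = 0.6578
L[2] = -ln(0.328) = 1.1147
L[3] = -ln(0.949) = 0.0523
mean = (2.0025 + 0.6578 + 1.1147 + 0.0523)/4 = 0.9568

0.9568


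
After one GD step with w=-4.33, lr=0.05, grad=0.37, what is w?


w_new = w - α·∇
= -4.33 - 0.05·0.37
= -4.33 - 0.0185
= -4.3485

-4.3485


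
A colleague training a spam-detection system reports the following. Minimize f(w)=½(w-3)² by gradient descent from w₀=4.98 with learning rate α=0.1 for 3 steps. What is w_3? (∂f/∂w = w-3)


step 1: grad = 4.98-3 = 1.98; w = 4.98 - 0.1·(1.98) = 4.782
step 2: grad = 4.782-3 = 1.782; w = 4.782 - 0.1·(1.782) = 4.6038
step 3: grad = 4.6038-3 = 1.6038; w = 4.6038 - 0.1·(1.6038) = 4.44342

4.44342


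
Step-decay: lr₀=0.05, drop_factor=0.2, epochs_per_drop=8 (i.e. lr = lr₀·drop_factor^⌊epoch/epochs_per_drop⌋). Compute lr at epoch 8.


n_drops = ⌊8/8⌋ = 1
lr = 0.05·0.2^1 = 0.05·0.2 = 0.01

0.01


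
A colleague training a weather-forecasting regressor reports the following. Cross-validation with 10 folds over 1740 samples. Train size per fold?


Fold size = 1740/10 = 174
Training per fold = 1740 - 174 = 1566

1566


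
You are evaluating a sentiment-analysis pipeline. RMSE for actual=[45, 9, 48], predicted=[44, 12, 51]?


MSE = 19/3 = 6.3333
RMSE = √(19/3) = 2.5166

2.5166


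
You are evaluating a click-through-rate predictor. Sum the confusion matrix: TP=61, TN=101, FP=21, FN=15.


Total = TP + TN + FP + FN
= 61 + 101 + 21 + 15
= 198
(Predicted positive: 82, predicted negative: 116)

198


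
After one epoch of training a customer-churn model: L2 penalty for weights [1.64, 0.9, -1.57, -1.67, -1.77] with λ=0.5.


‖w‖₂² = (1.64)² + (0.9)² + (-1.57)² + (-1.67)² + (-1.77)²
     = 2.6896 + 0.81 + 2.4649 + 2.7889 + 3.1329
     = 11.8863
λ·‖w‖₂² = 0.5·11.8863 = 5.94315

5.94315


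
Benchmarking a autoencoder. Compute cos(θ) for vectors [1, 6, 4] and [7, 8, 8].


A·B = 1·7 + 6·8 + 4·8 = 87
‖A‖ = √53 = 7.2801, ‖B‖ = √177 = 13.3041
cos = 87/(√53·√177) = 87/√9381 = 0.8982

0.8982


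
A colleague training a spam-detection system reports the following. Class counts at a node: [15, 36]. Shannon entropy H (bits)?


Probabilities: [15/51, 36/51] ≈ [0.2941, 0.7059]
H = -((15/51)·log₂(15/51) + (36/51)·log₂(36/51))
  = 0.874 bits

0.874 bits


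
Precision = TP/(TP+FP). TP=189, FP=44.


Precision = TP/(TP+FP)
= 189/(189+44)
= 189/233 = 81.12%

81.12%


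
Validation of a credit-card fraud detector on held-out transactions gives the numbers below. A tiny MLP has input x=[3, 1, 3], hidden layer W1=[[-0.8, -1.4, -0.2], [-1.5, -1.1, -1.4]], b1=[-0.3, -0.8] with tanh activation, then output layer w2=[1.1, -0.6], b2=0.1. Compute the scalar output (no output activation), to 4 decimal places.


z1[0] = (-0.8)·(3) + (-1.4)·(1) + (-0.2)·(3) - 0.3 = -4.7
z1[1] = (-1.5)·(3) + (-1.1)·(1) + (-1.4)·(3) - 0.8 = -10.6
h = tanh(z1) = [-0.9998, -1.0]
output = (1.1)·(-0.9998) + (-0.6)·(-1.0) + 0.1 = -0.3998

-0.3998


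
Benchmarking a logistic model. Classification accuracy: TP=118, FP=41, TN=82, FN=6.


Accuracy = (TP+TN)/(TP+TN+FP+FN)
= (118+82)/(247)
= 200/247 = 80.97%

80.97%


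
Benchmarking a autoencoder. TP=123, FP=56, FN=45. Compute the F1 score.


Precision = 123/179 = 0.6872
Recall = 123/168 = 0.7321
F1 = 2·P·R/(P+R) = 2·TP/(2·TP+FP+FN) = 246/(246+56+45) = 246/347 = 0.7089

0.7089


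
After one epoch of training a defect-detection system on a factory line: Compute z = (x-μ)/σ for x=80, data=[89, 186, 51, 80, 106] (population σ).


μ = 102.4, σ = 45.4427
z = (80 - 102.4)/45.4427 = -0.4929

-0.4929


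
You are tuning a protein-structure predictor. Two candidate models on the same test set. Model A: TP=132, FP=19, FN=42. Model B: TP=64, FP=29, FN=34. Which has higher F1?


Model A: P=132/151=0.8742, R=132/174=0.7586, F1=2PR/(P+R)=2TP/(2TP+FP+FN)=264/325=0.8123
Model B: P=64/93=0.6882, R=64/98=0.6531, F1=2PR/(P+R)=2TP/(2TP+FP+FN)=128/191=0.6702
0.8123 > 0.6702 → Model A

Model A


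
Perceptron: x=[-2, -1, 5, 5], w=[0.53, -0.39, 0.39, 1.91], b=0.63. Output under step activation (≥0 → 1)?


z = (-2)·(0.53) + (-1)·(-0.39) + (5)·(0.39) + (5)·(1.91) + 0.63
  = 11.46
step(z) = 1 (z≥0)

1


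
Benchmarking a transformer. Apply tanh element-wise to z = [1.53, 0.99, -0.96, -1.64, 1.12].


tanh(1.53) = 0.9104
tanh(0.99) = 0.7574
tanh(-0.96) = -0.7443
tanh(-1.64) = -0.9275
tanh(1.12) = 0.8076
result = [0.9104, 0.7574, -0.7443, -0.9275, 0.8076]

[0.9104, 0.7574, -0.7443, -0.9275, 0.8076]


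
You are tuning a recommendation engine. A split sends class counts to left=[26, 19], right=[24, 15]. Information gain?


Parent = [50, 34], H_parent = 0.9737
H_left = 0.9825 (n=45), H_right = 0.9612 (n=39)
H_children = (45/84)·0.9825 + (39/84)·0.9612 = 0.9726
IG = 0.9737 - 0.9726 = 0.0011

0.0011


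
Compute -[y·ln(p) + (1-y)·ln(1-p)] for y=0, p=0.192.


BCE = -[y·ln(p) + (1-y)·ln(1-p)]
= -0 - 1·ln(1-0.192)
= -ln(0.808) = 0.2132

0.2132


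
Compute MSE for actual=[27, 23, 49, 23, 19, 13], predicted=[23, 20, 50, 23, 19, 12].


Squared errors: (27-23)²=16, (23-20)²=9, (49-50)²=1, (23-23)²=0, (19-19)²=0, (13-12)²=1
Sum = 27
MSE = 27/6 = 9/2

9/2


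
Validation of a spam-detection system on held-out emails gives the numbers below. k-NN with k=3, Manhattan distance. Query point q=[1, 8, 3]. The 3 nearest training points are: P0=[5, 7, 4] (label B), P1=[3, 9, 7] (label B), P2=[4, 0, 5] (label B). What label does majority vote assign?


d(q,P0) = 6  (label B)
d(q,P1) = 7  (label B)
d(q,P2) = 13  (label B)
Votes: A=0, B=3
Majority → B

B


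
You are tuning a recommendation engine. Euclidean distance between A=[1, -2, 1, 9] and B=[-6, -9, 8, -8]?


d = √((1+ 6)² + (-2+ 9)² + (1-8)² + (9+ 8)²)
  = √(49 + 49 + 49 + 289)
  = √436 = 20.8806

20.8806


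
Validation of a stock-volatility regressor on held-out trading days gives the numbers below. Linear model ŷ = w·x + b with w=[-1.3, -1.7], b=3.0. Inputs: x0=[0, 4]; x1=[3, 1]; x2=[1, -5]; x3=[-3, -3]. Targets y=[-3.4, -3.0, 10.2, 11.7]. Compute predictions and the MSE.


ŷ0 = (-1.3)·(0) + (-1.7)·(4) + 3.0 = -3.8
ŷ1 = (-1.3)·(3) + (-1.7)·(1) + 3.0 = -2.6
ŷ2 = (-1.3)·(1) + (-1.7)·(-5) + 3.0 = 10.2
ŷ3 = (-1.3)·(-3) + (-1.7)·(-3) + 3.0 = 12.0
errors² = [0.16, 0.16, 0.0, 0.09]
MSE = 0.4100/4 = 0.1025

0.1025


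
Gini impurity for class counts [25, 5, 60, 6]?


Probabilities: [25/96, 5/96, 60/96, 6/96] ≈ [0.2604, 0.0521, 0.625, 0.0625]
Σpᵢ² = (625 + 25 + 3600 + 36)/96² = 4286/9216
Gini = 1 - Σpᵢ² = 1 - 4286/9216 = 0.5349

0.5349


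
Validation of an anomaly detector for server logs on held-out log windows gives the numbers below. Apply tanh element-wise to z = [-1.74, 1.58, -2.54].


tanh(-1.74) = -0.9402
tanh(1.58) = 0.9186
tanh(-2.54) = -0.9876
result = [-0.9402, 0.9186, -0.9876]

[-0.9402, 0.9186, -0.9876]


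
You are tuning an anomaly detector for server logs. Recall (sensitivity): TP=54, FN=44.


Recall = TP/(TP+FN)
= 54/(54+44)
= 54/98 = 55.1%

55.1%


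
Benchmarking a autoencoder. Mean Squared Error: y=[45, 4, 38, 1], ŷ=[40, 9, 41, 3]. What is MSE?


Squared errors: (45-40)²=25, (4-9)²=25, (38-41)²=9, (1-3)²=4
Sum = 63
MSE = 63/4 = 63/4

63/4


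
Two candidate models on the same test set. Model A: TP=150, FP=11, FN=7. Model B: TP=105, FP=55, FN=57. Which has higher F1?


Model A: P=150/161=0.9317, R=150/157=0.9554, F1=2PR/(P+R)=2TP/(2TP+FP+FN)=300/318=0.9434
Model B: P=105/160=0.6562, R=105/162=0.6481, F1=2PR/(P+R)=2TP/(2TP+FP+FN)=210/322=0.6522
0.9434 > 0.6522 → Model A

Model A


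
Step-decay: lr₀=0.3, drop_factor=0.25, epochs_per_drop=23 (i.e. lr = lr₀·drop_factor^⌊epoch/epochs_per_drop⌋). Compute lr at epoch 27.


n_drops = ⌊27/23⌋ = 1
lr = 0.3·0.25^1 = 0.3·0.25 = 0.075

0.075


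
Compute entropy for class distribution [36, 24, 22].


Probabilities: [36/82, 24/82, 22/82] ≈ [0.439, 0.2927, 0.2683]
H = -((36/82)·log₂(36/82) + (24/82)·log₂(24/82) + (22/82)·log₂(22/82))
  = 1.5495 bits

1.5495 bits


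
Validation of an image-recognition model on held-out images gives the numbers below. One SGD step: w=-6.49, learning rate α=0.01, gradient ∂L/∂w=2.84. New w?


w_new = w - α·∇
= -6.49 - 0.01·2.84
= -6.49 - 0.0284
= -6.5184

-6.5184


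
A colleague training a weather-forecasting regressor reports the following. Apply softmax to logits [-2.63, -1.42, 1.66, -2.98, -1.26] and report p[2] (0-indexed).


Exponentials: e^-2.63=0.0721, e^-1.42=0.2417, e^1.66=5.2593, e^-2.98=0.0508, e^-1.26=0.2837
Sum = 5.9076
Softmax = [0.0122, 0.0409, 0.8903, 0.0086, 0.048]
p[2] = 5.2593/5.9076 = 0.8903

0.8903


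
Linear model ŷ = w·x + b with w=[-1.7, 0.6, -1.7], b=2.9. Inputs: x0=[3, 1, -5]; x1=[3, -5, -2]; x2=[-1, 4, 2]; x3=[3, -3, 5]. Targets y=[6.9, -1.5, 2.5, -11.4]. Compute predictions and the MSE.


ŷ0 = (-1.7)·(3) + (0.6)·(1) + (-1.7)·(-5) + 2.9 = 6.9
ŷ1 = (-1.7)·(3) + (0.6)·(-5) + (-1.7)·(-2) + 2.9 = -1.8
ŷ2 = (-1.7)·(-1) + (0.6)·(4) + (-1.7)·(2) + 2.9 = 3.6
ŷ3 = (-1.7)·(3) + (0.6)·(-3) + (-1.7)·(5) + 2.9 = -12.5
errors² = [0.0, 0.09, 1.21, 1.21]
MSE = 2.5100/4 = 0.6275

0.6275


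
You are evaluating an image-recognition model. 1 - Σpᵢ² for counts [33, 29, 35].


Probabilities: [33/97, 29/97, 35/97] ≈ [0.3402, 0.299, 0.3608]
Σpᵢ² = (1089 + 841 + 1225)/97² = 3155/9409
Gini = 1 - Σpᵢ² = 1 - 3155/9409 = 0.6647

0.6647


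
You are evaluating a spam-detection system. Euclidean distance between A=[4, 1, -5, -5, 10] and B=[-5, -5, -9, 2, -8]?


d = √((4+ 5)² + (1+ 5)² + (-5+ 9)² + (-5-2)² + (10+ 8)²)
  = √(81 + 36 + 16 + 49 + 324)
  = √506 = 22.4944

22.4944


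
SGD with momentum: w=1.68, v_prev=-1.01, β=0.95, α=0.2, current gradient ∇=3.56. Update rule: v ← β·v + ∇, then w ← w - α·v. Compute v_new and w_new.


v_new = 0.95·-1.01 + 3.56 = -0.9595 + 3.56 = 2.6005
w_new = 1.68 - 0.2·2.6005 = 1.68 - 0.5201 = 1.1599

v_new=2.6005, w_new=1.1599


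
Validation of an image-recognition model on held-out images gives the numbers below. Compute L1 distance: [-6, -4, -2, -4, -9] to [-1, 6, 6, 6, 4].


d = |-6+ 1| + |-4-6| + |-2-6| + |-4-6| + |-9-4|
  = 5 + 10 + 8 + 10 + 13
  = 46

46


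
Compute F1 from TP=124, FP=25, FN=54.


Precision = 124/149 = 0.8322
Recall = 124/178 = 0.6966
F1 = 2·P·R/(P+R) = 2·TP/(2·TP+FP+FN) = 248/(248+25+54) = 248/327 = 0.7584

0.7584


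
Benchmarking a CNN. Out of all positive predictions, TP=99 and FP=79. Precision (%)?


Precision = TP/(TP+FP)
= 99/(99+79)
= 99/178 = 55.62%

55.62%


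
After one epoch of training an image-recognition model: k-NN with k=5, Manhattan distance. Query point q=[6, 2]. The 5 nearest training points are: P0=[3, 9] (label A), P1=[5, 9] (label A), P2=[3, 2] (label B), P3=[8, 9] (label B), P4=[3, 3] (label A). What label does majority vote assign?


d(q,P0) = 10  (label A)
d(q,P1) = 8  (label A)
d(q,P2) = 3  (label B)
d(q,P3) = 9  (label B)
d(q,P4) = 4  (label A)
Votes: A=3, B=2
Majority → A

A


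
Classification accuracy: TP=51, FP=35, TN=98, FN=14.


Accuracy = (TP+TN)/(TP+TN+FP+FN)
= (51+98)/(198)
= 149/198 = 75.25%

75.25%


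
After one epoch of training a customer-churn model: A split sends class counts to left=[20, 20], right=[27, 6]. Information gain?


Parent = [47, 26], H_parent = 0.9395
H_left = 1 (n=40), H_right = 0.684 (n=33)
H_children = (40/73)·1 + (33/73)·0.684 = 0.8572
IG = 0.9395 - 0.8572 = 0.0823

0.0823


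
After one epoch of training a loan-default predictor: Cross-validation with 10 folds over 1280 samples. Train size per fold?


Fold size = 1280/10 = 128
Training per fold = 1280 - 128 = 1152

1152


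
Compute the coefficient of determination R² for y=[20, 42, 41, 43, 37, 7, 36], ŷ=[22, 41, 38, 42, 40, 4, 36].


ȳ = 32.2857
SS_res = Σ(y-ŷ)² = 33
SS_tot = Σ(y-ȳ)² = 1111.43
R² = 1 - SS_res/SS_tot = 1 - 0.0297 = 0.9703

0.9703


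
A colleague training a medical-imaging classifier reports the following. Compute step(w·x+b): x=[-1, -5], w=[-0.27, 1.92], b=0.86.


z = (-1)·(-0.27) + (-5)·(1.92) + 0.86
  = -8.47
step(z) = 0 (z<0)

0


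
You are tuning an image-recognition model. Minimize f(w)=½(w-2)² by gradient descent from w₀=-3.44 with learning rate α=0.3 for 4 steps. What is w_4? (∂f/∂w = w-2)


step 1: grad = -3.44-2 = -5.44; w = -3.44 - 0.3·(-5.44) = -1.808
step 2: grad = -1.808-2 = -3.808; w = -1.808 - 0.3·(-3.808) = -0.6656
step 3: grad = -0.6656-2 = -2.6656; w = -0.6656 - 0.3·(-2.6656) = 0.13408
step 4: grad = 0.13408-2 = -1.86592; w = 0.13408 - 0.3·(-1.86592) = 0.693856

0.693856


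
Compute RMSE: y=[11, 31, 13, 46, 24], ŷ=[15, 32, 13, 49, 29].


MSE = 51/5 = 10.2
RMSE = √(51/5) = 3.1937

3.1937


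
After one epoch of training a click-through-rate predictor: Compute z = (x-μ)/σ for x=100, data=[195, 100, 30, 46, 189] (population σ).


μ = 112, σ = 69.3426
z = (100 - 112)/69.3426 = -0.1731

-0.1731


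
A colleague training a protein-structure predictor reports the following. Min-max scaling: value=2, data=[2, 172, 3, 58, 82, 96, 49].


min=2, max=172
(2-2)/(172-2) = 0/170 = 0.0

0.0


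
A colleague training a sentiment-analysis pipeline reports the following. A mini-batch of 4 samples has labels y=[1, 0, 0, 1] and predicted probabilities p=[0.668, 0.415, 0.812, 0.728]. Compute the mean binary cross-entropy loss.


L[0] = -ln(0.668) = 0.4035
L[1] = -ln(1-0.415) = -ln(0.585) = 0.5361
L[2] = -ln(1-0.812) = -ln(0.188) = 1.6713
L[3] = -ln(0.728) = 0.3175
mean = (0.4035 + 0.5361 + 1.6713 + 0.3175)/4 = 0.7321

0.7321


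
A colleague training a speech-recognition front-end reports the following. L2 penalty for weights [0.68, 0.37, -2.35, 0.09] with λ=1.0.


‖w‖₂² = (0.68)² + (0.37)² + (-2.35)² + (0.09)²
     = 0.4624 + 0.1369 + 5.5225 + 0.0081
     = 6.1299
λ·‖w‖₂² = 1.0·6.1299 = 6.1299

6.1299


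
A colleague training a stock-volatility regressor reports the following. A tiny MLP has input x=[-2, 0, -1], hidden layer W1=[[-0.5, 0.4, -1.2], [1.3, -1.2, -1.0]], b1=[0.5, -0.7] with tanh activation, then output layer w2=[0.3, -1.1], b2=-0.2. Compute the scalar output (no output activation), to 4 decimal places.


z1[0] = (-0.5)·(-2) + (0.4)·(0) + (-1.2)·(-1) + 0.5 = 2.7
z1[1] = (1.3)·(-2) + (-1.2)·(0) + (-1.0)·(-1) - 0.7 = -2.3
h = tanh(z1) = [0.991, -0.9801]
output = (0.3)·(0.991) + (-1.1)·(-0.9801) - 0.2 = 1.1754

1.1754


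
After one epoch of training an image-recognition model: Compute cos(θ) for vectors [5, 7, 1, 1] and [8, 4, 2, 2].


A·B = 5·8 + 7·4 + 1·2 + 1·2 = 72
‖A‖ = √76 = 8.7178, ‖B‖ = √88 = 9.3808
cos = 72/(√76·√88) = 72/√6688 = 0.8804

0.8804


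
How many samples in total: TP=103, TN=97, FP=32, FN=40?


Total = TP + TN + FP + FN
= 103 + 97 + 32 + 40
= 272
(Predicted positive: 135, predicted negative: 137)

272


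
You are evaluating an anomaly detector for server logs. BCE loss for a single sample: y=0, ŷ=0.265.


BCE = -[y·ln(p) + (1-y)·ln(1-p)]
= -0 - 1·ln(1-0.265)
= -ln(0.735) = 0.3079

0.3079


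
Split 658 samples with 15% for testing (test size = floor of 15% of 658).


Test = ⌊658·15/100⌋ = 98
Train = 658 - 98 = 560

Train: 560, Test: 98


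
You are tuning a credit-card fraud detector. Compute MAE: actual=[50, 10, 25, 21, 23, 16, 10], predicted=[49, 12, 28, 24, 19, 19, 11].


Absolute errors: |50-49|=1, |10-12|=2, |25-28|=3, |21-24|=3, |23-19|=4, |16-19|=3, |10-11|=1
Sum = 17
MAE = 17/7 = 17/7

17/7


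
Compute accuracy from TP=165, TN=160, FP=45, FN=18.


Accuracy = (TP+TN)/(TP+TN+FP+FN)
= (165+160)/(388)
= 325/388 = 83.76%

83.76%


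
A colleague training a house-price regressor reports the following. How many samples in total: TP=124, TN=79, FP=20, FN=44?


Total = TP + TN + FP + FN
= 124 + 79 + 20 + 44
= 267
(Predicted positive: 144, predicted negative: 123)

267


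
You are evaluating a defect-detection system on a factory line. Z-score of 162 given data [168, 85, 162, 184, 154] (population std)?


μ = 150.6, σ = 34.2438
z = (162 - 150.6)/34.2438 = 0.3329

0.3329


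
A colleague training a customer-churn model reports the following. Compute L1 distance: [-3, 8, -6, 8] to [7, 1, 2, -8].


d = |-3-7| + |8-1| + |-6-2| + |8+ 8|
  = 10 + 7 + 8 + 16
  = 41

41


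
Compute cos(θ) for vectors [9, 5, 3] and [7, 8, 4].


A·B = 9·7 + 5·8 + 3·4 = 115
‖A‖ = √115 = 10.7238, ‖B‖ = √129 = 11.3578
cos = 115/(√115·√129) = 115/√14835 = 0.9442

0.9442


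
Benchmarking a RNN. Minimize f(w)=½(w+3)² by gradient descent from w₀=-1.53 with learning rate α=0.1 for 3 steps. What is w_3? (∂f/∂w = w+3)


step 1: grad = -1.53+3 = 1.47; w = -1.53 - 0.1·(1.47) = -1.677
step 2: grad = -1.677+3 = 1.323; w = -1.677 - 0.1·(1.323) = -1.8093
step 3: grad = -1.8093+3 = 1.1907; w = -1.8093 - 0.1·(1.1907) = -1.92837

-1.92837


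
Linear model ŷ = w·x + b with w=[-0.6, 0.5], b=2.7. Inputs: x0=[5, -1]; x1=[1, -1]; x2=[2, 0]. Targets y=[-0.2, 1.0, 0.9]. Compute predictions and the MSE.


ŷ0 = (-0.6)·(5) + (0.5)·(-1) + 2.7 = -0.8
ŷ1 = (-0.6)·(1) + (0.5)·(-1) + 2.7 = 1.6
ŷ2 = (-0.6)·(2) + (0.5)·(0) + 2.7 = 1.5
errors² = [0.36, 0.36, 0.36]
MSE = 1.0800/3 = 0.36

0.36


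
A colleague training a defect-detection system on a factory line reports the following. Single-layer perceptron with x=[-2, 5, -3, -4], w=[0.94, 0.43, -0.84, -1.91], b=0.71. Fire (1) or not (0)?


z = (-2)·(0.94) + (5)·(0.43) + (-3)·(-0.84) + (-4)·(-1.91) + 0.71
  = 11.14
step(z) = 1 (z≥0)

1


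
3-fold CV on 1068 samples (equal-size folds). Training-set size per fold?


Fold size = 1068/3 = 356
Training per fold = 1068 - 356 = 712

712


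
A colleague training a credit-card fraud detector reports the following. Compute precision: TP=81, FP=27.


Precision = TP/(TP+FP)
= 81/(81+27)
= 81/108 = 75.0%

75.0%


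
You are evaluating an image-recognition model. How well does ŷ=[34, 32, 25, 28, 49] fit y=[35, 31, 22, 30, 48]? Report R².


ȳ = 33.2
SS_res = Σ(y-ŷ)² = 16
SS_tot = Σ(y-ȳ)² = 362.8
R² = 1 - SS_res/SS_tot = 1 - 0.0441 = 0.9559

0.9559


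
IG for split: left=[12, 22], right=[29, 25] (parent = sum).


Parent = [41, 47], H_parent = 0.9966
H_left = 0.9367 (n=34), H_right = 0.996 (n=54)
H_children = (34/88)·0.9367 + (54/88)·0.996 = 0.9731
IG = 0.9966 - 0.9731 = 0.0235

0.0235


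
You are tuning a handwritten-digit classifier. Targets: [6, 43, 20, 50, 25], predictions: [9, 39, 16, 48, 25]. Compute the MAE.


Absolute errors: |6-9|=3, |43-39|=4, |20-16|=4, |50-48|=2, |25-25|=0
Sum = 13
MAE = 13/5 = 13/5

13/5


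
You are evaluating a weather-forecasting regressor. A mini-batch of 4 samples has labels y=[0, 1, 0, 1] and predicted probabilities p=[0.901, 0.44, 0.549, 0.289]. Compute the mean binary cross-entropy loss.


L[0] = -ln(1-0.901) = -ln(0.099) = 2.3126
L[1] = -ln(0.44) = 0.821
L[2] = -ln(1-0.549) = -ln(0.451) = 0.7963
L[3] = -ln(0.289) = 1.2413
mean = (2.3126 + 0.821 + 0.7963 + 1.2413)/4 = 1.2928

1.2928


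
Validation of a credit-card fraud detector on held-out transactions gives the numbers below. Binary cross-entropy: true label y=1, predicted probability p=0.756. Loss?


BCE = -[y·ln(p) + (1-y)·ln(1-p)]
= -1·ln(0.756) - 0
= -ln(0.756) = 0.2797

0.2797


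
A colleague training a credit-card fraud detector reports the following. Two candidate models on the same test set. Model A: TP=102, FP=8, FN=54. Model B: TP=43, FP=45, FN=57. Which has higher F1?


Model A: P=102/110=0.9273, R=102/156=0.6538, F1=2PR/(P+R)=2TP/(2TP+FP+FN)=204/266=0.7669
Model B: P=43/88=0.4886, R=43/100=0.43, F1=2PR/(P+R)=2TP/(2TP+FP+FN)=86/188=0.4574
0.7669 > 0.4574 → Model A

Model A


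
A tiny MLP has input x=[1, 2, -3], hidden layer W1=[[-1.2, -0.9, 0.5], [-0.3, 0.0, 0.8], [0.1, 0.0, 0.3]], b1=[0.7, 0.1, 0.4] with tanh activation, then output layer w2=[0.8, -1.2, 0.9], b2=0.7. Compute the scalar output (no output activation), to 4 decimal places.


z1[0] = (-1.2)·(1) + (-0.9)·(2) + (0.5)·(-3) + 0.7 = -3.8
z1[1] = (-0.3)·(1) + (0.0)·(2) + (0.8)·(-3) + 0.1 = -2.6
z1[2] = (0.1)·(1) + (0.0)·(2) + (0.3)·(-3) + 0.4 = -0.4
h = tanh(z1) = [-0.999, -0.989, -0.3799]
output = (0.8)·(-0.999) + (-1.2)·(-0.989) + (0.9)·(-0.3799) + 0.7 = 0.7457

0.7457


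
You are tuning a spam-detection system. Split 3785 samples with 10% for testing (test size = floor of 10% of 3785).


Test = ⌊3785·10/100⌋ = 378
Train = 3785 - 378 = 3407

Train: 3407, Test: 378


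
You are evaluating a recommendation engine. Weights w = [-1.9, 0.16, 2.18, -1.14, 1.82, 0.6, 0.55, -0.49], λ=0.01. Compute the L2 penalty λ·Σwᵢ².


‖w‖₂² = (-1.9)² + (0.16)² + (2.18)² + (-1.14)² + (1.82)² + (0.6)² + (0.55)² + (-0.49)²
     = 3.61 + 0.0256 + 4.7524 + 1.2996 + 3.3124 + 0.36 + 0.3025 + 0.2401
     = 13.9026
λ·‖w‖₂² = 0.01·13.9026 = 0.139026

0.139026


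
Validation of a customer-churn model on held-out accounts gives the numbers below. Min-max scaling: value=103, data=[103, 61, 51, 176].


min=51, max=176
(103-51)/(176-51) = 52/125 = 0.416

0.416


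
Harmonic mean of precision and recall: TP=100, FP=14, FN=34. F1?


Precision = 100/114 = 0.8772
Recall = 100/134 = 0.7463
F1 = 2·P·R/(P+R) = 2·TP/(2·TP+FP+FN) = 200/(200+14+34) = 200/248 = 0.8065

0.8065


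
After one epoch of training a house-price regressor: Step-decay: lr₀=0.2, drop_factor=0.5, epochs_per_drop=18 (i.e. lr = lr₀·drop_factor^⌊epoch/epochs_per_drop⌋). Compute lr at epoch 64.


n_drops = ⌊64/18⌋ = 3
lr = 0.2·0.5^3 = 0.2·0.125 = 0.025

0.025


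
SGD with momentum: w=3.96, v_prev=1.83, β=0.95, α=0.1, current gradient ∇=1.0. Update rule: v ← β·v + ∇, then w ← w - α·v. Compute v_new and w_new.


v_new = 0.95·1.83 + 1.0 = 1.7385 + 1.0 = 2.7385
w_new = 3.96 - 0.1·2.7385 = 3.96 - 0.27385 = 3.68615

v_new=2.7385, w_new=3.68615


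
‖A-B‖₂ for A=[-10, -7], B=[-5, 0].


d = √((-10+ 5)² + (-7-0)²)
  = √(25 + 49)
  = √74 = 8.6023

8.6023


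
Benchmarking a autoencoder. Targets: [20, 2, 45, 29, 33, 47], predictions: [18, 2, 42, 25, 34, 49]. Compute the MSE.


Squared errors: (20-18)²=4, (2-2)²=0, (45-42)²=9, (29-25)²=16, (33-34)²=1, (47-49)²=4
Sum = 34
MSE = 34/6 = 17/3

17/3


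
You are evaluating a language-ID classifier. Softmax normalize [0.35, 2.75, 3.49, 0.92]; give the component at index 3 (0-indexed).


Exponentials: e^0.35=1.4191, e^2.75=15.6426, e^3.49=32.7859, e^0.92=2.5093
Sum = 52.3569
Softmax = [0.0271, 0.2988, 0.6262, 0.0479]
p[3] = 2.5093/52.3569 = 0.0479

0.0479


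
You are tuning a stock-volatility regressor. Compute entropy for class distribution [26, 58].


Probabilities: [26/84, 58/84] ≈ [0.3095, 0.6905]
H = -((26/84)·log₂(26/84) + (58/84)·log₂(58/84))
  = 0.8926 bits

0.8926 bits


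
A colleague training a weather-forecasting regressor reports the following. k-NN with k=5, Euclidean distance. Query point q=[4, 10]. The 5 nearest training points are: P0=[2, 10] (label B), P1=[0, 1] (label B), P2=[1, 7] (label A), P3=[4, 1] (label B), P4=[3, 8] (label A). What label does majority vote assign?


d(q,P0) = 2.0  (label B)
d(q,P1) = 9.8489  (label B)
d(q,P2) = 4.2426  (label A)
d(q,P3) = 9.0  (label B)
d(q,P4) = 2.2361  (label A)
Votes: A=2, B=3
Majority → B

B


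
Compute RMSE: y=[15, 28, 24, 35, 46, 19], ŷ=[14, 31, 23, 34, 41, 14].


MSE = 62/6 = 10.3333
RMSE = √(62/6) = 3.2146

3.2146
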